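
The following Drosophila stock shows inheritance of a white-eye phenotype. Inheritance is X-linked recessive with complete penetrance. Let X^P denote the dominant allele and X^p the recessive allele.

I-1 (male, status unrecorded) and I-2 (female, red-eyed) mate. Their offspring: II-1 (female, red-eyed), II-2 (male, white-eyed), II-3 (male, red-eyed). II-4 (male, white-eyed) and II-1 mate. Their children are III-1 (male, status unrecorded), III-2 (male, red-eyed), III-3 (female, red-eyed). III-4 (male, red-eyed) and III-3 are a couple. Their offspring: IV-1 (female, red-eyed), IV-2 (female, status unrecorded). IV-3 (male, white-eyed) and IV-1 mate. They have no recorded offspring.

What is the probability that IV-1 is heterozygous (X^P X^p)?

1/2

III-4 is red-eyed, so III-4 is X^P Y.
III-3 is red-eyed so carries P and received p from II-4 (X^p Y), so III-3 is X^P X^p.
Their cross gives offspring ratios 1/2 X^P X^P : 1/2 X^P X^p. Conditioning on IV-1 being red-eyed, P(X^P X^p) = 1/2 / 1 = 1/2.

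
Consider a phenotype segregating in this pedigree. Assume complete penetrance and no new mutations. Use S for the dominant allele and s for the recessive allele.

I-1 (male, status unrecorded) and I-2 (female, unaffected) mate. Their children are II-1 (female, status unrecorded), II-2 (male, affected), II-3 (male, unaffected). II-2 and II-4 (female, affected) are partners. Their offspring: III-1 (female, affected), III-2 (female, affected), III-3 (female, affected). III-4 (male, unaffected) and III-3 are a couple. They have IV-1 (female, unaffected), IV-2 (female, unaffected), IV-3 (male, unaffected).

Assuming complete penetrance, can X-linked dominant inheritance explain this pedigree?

Under X-linked dominant, II-2 (affected, male) cannot arise from I-1 (unrecorded) × I-2 (unaffected).

No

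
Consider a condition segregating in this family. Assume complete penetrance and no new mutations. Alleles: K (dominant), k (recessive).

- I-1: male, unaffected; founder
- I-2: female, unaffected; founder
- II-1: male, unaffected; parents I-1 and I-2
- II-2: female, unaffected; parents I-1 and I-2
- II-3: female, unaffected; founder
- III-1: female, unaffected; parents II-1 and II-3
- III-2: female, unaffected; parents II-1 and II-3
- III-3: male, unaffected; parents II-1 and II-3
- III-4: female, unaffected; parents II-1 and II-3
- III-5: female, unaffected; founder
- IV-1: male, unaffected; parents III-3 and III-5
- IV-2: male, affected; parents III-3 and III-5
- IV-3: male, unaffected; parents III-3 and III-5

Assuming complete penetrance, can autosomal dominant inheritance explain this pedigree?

Under autosomal dominant, IV-2 (affected, male) cannot arise from III-3 (unaffected) × III-5 (unaffected).

No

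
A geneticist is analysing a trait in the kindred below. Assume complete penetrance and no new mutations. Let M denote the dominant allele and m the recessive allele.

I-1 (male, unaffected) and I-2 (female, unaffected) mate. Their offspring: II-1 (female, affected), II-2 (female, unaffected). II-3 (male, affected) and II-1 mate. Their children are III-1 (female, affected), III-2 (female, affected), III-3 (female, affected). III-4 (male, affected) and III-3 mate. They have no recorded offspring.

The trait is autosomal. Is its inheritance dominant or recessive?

I-1 and I-2 are both unaffected yet have an affected child II-1. Under dominance, an affected child requires at least one affected parent, so the trait cannot be dominant.

recessive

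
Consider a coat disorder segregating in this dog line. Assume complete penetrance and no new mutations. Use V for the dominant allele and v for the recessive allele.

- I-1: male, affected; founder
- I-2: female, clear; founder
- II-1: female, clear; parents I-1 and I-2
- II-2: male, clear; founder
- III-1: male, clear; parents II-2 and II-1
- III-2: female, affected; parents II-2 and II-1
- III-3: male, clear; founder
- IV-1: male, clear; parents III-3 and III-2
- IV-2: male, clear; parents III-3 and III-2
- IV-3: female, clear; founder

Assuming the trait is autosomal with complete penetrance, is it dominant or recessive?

II-2 and II-1 are both clear yet have an affected child III-2. Under dominance, an affected child requires at least one affected parent, so the trait cannot be dominant.

recessive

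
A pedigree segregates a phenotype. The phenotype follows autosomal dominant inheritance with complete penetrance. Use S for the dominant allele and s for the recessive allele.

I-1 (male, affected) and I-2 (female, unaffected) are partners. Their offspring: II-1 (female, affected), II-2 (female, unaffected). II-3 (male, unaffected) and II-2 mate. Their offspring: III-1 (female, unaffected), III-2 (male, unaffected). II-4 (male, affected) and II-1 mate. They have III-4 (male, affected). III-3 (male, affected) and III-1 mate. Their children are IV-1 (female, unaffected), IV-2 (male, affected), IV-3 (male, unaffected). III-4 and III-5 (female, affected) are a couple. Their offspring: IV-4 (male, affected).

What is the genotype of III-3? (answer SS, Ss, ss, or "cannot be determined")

Ss

From phenotype alone, III-3 is SS or Ss.
III-3 is affected so carries S and passed s to IV-1 (ss), so III-3 is Ss.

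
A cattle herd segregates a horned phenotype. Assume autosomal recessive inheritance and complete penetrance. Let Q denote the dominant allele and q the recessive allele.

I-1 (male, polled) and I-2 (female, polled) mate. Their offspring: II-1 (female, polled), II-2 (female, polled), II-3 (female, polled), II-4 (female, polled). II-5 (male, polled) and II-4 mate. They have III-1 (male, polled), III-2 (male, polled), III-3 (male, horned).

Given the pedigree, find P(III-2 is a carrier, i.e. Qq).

II-5 is polled so carries Q and passed q to III-3 (qq), so II-5 is Qq.
II-4 is polled so carries Q and passed q to III-3 (qq), so II-4 is Qq.
Their cross gives offspring ratios 1/4 QQ : 1/2 Qq : 1/4 qq. Conditioning on III-2 being polled, P(Qq) = 1/2 / 3/4 = 2/3.

2/3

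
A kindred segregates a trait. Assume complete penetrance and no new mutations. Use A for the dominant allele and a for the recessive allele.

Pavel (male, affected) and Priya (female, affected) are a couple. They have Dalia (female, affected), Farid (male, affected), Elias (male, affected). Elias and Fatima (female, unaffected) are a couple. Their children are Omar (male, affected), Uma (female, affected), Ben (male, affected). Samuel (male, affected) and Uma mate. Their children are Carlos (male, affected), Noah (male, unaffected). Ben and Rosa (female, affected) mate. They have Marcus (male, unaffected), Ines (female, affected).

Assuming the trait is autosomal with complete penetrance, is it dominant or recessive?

dominant

Samuel and Uma are both affected yet have an unaffected child Noah. Under a recessive model two affected parents are homozygous and every child would be affected, so the trait cannot be recessive.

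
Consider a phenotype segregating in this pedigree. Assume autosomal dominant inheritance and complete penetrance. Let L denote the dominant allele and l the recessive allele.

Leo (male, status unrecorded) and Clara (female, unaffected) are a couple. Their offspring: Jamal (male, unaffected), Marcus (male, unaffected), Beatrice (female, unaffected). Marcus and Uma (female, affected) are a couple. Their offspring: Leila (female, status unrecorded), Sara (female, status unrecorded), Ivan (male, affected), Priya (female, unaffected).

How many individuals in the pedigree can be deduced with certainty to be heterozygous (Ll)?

2

Obligate heterozygotes: Uma is affected so carries L and passed l to Priya (ll), so Uma is Ll; Ivan is affected so carries L and received l from Marcus (ll), so Ivan is Ll.
Every other individual is either homozygous by phenotype or has at least one consistent homozygous assignment, so the count is 2.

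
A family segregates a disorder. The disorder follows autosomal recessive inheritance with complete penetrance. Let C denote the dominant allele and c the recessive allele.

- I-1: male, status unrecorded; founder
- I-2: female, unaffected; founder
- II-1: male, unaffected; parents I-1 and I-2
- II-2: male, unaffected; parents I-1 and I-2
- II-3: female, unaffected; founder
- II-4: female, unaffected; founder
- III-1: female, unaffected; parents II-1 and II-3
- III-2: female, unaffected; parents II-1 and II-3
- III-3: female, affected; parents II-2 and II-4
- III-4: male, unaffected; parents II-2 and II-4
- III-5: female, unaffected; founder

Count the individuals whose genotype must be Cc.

2

Obligate heterozygotes: II-2 is unaffected so carries C and passed c to III-3 (cc), so II-2 is Cc; II-4 is unaffected so carries C and passed c to III-3 (cc), so II-4 is Cc.
Every other individual is either homozygous by phenotype or has at least one consistent homozygous assignment, so the count is 2.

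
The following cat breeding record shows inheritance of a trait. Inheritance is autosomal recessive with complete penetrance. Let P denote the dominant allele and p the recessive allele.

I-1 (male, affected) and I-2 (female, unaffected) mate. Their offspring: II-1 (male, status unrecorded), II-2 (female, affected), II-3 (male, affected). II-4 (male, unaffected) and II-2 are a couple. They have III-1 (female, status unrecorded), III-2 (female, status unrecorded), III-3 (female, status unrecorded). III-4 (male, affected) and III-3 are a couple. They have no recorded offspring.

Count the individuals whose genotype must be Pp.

Obligate heterozygotes: I-2 is unaffected so carries P and passed p to II-2 (pp), so I-2 is Pp.
Every other individual is either homozygous by phenotype or has at least one consistent homozygous assignment, so the count is 1.

1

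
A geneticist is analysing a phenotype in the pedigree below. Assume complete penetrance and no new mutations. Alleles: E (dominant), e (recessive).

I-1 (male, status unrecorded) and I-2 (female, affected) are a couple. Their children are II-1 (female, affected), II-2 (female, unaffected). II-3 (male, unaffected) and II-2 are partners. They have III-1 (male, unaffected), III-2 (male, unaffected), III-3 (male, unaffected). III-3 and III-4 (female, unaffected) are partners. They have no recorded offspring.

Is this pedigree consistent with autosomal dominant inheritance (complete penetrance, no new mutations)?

Yes

A consistent assignment under autosomal dominant exists: I-1 Ee, I-2 Ee, II-1 EE, II-2 ee, II-3 ee, III-1 ee, III-2 ee, III-3 ee, III-4 ee.
In this assignment every recorded phenotype matches its genotype and every non-founder's genotype is obtainable from its parents' genotypes, so the pedigree is consistent.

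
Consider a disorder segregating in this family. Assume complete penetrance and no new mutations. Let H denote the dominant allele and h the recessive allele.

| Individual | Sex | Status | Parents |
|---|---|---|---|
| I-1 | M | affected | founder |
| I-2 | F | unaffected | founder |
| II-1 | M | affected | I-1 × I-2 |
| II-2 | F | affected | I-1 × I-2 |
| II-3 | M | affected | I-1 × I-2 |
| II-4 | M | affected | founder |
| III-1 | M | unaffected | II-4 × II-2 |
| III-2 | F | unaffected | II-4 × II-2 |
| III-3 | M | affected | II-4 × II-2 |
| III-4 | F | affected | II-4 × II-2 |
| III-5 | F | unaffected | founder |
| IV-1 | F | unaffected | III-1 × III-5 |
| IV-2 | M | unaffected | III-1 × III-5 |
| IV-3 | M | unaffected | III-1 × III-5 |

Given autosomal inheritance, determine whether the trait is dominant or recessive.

dominant

II-4 and II-2 are both affected yet have an unaffected child III-1. Under a recessive model two affected parents are homozygous and every child would be affected, so the trait cannot be recessive.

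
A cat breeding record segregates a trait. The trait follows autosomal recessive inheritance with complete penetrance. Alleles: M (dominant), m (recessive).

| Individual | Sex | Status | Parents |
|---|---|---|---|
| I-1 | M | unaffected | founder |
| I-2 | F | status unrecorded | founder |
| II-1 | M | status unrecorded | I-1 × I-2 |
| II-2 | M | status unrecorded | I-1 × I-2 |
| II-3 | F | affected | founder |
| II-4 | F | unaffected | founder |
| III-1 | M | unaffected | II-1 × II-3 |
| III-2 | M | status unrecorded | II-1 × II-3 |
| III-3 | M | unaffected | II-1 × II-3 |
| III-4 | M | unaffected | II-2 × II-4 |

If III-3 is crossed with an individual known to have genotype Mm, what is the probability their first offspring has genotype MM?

III-3 is unaffected so carries M and received m from II-3 (mm), so III-3 is Mm.
The cross gives 1/4 MM : 1/2 Mm : 1/4 mm, so P(offspring has genotype MM) = 1/4.

1/4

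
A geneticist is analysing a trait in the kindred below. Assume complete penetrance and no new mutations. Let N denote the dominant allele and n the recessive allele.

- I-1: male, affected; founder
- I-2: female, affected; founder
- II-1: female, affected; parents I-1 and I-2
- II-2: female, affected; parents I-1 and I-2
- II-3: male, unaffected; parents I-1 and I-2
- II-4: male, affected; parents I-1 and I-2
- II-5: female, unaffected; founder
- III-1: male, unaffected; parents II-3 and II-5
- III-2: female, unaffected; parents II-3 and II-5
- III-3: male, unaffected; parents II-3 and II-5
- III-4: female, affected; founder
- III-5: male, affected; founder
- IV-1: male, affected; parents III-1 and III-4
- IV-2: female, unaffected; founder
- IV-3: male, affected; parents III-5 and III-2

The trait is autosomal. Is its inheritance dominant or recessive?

I-1 and I-2 are both affected yet have an unaffected child II-3. Under a recessive model two affected parents are homozygous and every child would be affected, so the trait cannot be recessive.

dominant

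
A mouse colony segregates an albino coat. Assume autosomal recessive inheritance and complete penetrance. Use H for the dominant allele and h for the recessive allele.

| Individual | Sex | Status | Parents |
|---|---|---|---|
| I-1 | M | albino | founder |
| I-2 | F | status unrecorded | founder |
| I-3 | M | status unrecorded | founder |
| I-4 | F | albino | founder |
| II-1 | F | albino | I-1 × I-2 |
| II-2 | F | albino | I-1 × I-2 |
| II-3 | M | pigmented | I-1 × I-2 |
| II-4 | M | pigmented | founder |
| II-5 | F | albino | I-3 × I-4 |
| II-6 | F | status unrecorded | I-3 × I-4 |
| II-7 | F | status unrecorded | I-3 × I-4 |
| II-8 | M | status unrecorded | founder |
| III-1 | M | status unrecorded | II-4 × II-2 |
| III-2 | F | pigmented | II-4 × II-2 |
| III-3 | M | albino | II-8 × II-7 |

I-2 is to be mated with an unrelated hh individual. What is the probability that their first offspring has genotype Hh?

I-2 passed H to II-3 (Hh, whose h came from I-1) and passed h to II-1 (hh), so I-2 is Hh.
The cross gives 1/2 Hh : 1/2 hh, so P(offspring has genotype Hh) = 1/2.

1/2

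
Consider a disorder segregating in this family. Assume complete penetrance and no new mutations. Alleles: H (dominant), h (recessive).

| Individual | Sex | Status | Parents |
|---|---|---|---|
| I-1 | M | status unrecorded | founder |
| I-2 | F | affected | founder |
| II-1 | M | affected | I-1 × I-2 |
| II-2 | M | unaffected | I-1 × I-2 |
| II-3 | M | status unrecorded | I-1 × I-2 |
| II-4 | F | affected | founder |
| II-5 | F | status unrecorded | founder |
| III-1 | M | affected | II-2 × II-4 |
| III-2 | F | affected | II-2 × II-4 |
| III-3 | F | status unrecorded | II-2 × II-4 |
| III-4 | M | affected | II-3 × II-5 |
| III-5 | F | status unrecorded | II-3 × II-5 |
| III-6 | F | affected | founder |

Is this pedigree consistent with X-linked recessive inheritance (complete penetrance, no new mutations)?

Under X-linked recessive, II-2 (unaffected, male) cannot arise from I-1 (unrecorded) × I-2 (affected).

No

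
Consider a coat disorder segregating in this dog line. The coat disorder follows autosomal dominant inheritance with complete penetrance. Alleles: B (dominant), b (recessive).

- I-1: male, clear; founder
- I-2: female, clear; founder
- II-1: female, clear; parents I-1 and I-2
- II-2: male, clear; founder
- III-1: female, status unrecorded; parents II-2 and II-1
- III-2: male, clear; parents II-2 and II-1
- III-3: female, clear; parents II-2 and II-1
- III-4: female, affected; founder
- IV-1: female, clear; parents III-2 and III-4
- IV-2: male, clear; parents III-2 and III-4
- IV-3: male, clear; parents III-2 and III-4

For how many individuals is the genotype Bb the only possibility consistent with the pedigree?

Obligate heterozygotes: III-4 is affected so carries B and passed b to IV-1 (bb), so III-4 is Bb.
Every other individual is either homozygous by phenotype or has at least one consistent homozygous assignment, so the count is 1.

1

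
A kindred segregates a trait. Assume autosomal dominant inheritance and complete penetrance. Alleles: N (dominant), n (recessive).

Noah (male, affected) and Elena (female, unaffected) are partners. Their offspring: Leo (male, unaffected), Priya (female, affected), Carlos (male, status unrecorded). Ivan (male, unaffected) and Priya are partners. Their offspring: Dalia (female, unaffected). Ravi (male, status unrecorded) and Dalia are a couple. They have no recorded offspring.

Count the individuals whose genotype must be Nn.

2

Obligate heterozygotes: Noah is affected so carries N and passed n to Leo (nn), so Noah is Nn; Priya is affected so carries N and received n from Elena (nn), so Priya is Nn.
Every other individual is either homozygous by phenotype or has at least one consistent homozygous assignment, so the count is 2.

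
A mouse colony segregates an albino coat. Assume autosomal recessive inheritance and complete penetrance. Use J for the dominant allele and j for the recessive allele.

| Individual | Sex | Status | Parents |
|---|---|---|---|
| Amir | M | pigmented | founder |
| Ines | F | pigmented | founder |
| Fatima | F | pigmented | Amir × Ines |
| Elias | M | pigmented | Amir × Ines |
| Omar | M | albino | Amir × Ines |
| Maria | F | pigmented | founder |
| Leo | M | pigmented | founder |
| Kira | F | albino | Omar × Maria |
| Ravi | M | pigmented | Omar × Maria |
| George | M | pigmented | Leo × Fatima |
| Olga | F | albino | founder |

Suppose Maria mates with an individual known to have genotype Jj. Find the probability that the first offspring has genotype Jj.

Maria is pigmented so carries J and passed j to Kira (jj), so Maria is Jj.
The cross gives 1/4 JJ : 1/2 Jj : 1/4 jj, so P(offspring has genotype Jj) = 1/2.

1/2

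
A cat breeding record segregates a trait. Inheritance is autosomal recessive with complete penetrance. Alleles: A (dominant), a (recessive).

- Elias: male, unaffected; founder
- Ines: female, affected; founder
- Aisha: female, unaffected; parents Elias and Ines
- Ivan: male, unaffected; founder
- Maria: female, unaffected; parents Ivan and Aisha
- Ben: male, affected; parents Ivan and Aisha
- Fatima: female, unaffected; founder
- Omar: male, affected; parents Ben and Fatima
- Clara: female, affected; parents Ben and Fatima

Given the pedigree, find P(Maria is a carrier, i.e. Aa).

Ivan is unaffected so carries A and passed a to Ben (aa), so Ivan is Aa.
Aisha is unaffected so carries A and received a from Ines (aa), so Aisha is Aa.
Their cross gives offspring ratios 1/4 AA : 1/2 Aa : 1/4 aa. Conditioning on Maria being unaffected, P(Aa) = 1/2 / 3/4 = 2/3.

2/3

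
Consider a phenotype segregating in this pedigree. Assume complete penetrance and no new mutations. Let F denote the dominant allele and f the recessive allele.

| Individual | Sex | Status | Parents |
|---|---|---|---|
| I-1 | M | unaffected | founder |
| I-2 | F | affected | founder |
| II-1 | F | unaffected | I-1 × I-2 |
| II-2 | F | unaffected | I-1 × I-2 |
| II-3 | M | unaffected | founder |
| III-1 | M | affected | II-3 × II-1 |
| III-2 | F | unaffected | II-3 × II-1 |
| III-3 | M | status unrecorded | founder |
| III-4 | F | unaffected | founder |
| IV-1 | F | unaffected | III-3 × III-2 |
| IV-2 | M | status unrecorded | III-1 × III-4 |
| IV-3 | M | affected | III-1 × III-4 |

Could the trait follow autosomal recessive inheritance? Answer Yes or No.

Yes

A consistent assignment under autosomal recessive exists: I-1 FF, I-2 ff, II-1 Ff, II-2 Ff, II-3 Ff, III-1 ff, III-2 FF, III-3 FF, III-4 Ff, IV-1 FF, IV-2 Ff, IV-3 ff.
In this assignment every recorded phenotype matches its genotype and every non-founder's genotype is obtainable from its parents' genotypes, so the pedigree is consistent.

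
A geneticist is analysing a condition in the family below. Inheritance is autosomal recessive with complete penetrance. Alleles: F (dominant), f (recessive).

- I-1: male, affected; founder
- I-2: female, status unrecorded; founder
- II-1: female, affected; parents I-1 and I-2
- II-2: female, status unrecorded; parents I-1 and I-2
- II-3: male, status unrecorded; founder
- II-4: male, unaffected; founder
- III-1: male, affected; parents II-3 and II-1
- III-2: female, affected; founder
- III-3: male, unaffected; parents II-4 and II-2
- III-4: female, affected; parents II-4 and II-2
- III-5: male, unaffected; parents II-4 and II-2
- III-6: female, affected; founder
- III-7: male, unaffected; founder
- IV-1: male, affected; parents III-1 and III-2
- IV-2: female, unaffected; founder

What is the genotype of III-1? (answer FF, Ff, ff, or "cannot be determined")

ff

III-1 is affected, so III-1 is ff.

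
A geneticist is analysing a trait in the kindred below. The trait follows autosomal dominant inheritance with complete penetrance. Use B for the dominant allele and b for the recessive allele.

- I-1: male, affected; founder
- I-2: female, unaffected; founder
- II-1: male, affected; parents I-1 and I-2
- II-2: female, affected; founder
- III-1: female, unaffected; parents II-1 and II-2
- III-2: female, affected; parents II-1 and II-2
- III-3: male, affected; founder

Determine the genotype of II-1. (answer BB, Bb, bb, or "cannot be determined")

From phenotype alone, II-1 is BB or Bb.
II-1 is affected so carries B and received b from I-2 (bb), so II-1 is Bb.

Bb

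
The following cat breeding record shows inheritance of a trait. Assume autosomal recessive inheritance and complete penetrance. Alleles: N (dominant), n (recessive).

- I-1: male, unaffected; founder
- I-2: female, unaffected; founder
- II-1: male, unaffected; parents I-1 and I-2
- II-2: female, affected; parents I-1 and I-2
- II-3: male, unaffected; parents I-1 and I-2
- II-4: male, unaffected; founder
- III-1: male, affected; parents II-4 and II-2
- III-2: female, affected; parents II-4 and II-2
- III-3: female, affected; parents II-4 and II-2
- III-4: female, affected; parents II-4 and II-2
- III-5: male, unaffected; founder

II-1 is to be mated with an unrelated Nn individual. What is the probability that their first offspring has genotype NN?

I-1 is unaffected so carries N and passed n to II-2 (nn), so I-1 is Nn.
I-2 is unaffected so carries N and passed n to II-2 (nn), so I-2 is Nn.
II-1 is an unaffected offspring of I-1 (Nn) × I-2 (Nn), whose cross gives 1/4 NN : 1/2 Nn : 1/4 nn; conditioning on being unaffected, II-1 is NN with probability 1/3, Nn with probability 2/3.
Summing over parental genotype combinations, P(offspring has genotype NN) = 1/3·1/2 + 2/3·1/4 = 1/3.

1/3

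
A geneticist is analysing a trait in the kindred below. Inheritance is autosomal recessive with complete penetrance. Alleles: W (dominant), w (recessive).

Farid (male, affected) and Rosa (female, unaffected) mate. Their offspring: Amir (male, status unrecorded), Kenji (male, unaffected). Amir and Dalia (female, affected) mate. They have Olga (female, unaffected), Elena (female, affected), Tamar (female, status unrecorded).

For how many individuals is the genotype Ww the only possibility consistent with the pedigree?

3

Obligate heterozygotes: Amir passed W to Olga (Ww, whose w came from Dalia) and received w from Farid (ww), so Amir is Ww; Kenji is unaffected so carries W and received w from Farid (ww), so Kenji is Ww; Olga is unaffected so carries W and received w from Dalia (ww), so Olga is Ww.
Every other individual is either homozygous by phenotype or has at least one consistent homozygous assignment, so the count is 3.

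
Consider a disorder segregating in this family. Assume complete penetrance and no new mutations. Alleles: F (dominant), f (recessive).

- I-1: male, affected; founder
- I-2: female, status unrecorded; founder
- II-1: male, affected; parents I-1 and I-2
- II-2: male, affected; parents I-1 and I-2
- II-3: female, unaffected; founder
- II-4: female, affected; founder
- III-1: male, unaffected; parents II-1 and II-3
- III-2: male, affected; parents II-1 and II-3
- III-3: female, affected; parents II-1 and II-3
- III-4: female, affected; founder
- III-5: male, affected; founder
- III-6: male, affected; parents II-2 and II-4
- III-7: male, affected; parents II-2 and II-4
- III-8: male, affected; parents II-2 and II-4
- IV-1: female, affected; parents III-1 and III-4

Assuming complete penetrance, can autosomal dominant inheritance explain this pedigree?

A consistent assignment under autosomal dominant exists: I-1 FF, I-2 Ff, II-1 Ff, II-2 FF, II-3 ff, II-4 FF, III-1 ff, III-2 Ff, III-3 Ff, III-4 FF, III-5 FF, III-6 FF, III-7 FF, III-8 FF, IV-1 Ff.
In this assignment every recorded phenotype matches its genotype and every non-founder's genotype is obtainable from its parents' genotypes, so the pedigree is consistent.

Yes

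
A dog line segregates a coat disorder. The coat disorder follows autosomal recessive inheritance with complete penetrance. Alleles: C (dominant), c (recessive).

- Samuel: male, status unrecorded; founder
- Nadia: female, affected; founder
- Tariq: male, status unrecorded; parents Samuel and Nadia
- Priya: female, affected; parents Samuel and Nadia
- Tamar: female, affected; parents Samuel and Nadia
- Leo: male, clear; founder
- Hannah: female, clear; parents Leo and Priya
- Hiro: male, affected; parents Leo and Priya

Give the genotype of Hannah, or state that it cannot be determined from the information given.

From phenotype alone, Hannah is CC or Cc.
Hannah is clear so carries C and received c from Priya (cc), so Hannah is Cc.

Cc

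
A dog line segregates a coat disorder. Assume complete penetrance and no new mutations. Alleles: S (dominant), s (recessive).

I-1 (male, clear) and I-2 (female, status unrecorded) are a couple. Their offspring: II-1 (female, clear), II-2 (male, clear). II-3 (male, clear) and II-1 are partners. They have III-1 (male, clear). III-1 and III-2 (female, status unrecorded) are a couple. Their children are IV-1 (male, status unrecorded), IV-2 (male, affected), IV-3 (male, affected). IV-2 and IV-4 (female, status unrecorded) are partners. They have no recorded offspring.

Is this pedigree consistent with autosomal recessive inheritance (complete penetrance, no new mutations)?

Yes

A consistent assignment under autosomal recessive exists: I-1 SS, I-2 SS, II-1 SS, II-2 SS, II-3 Ss, III-1 Ss, III-2 Ss, IV-1 SS, IV-2 ss, IV-3 ss, IV-4 SS.
In this assignment every recorded phenotype matches its genotype and every non-founder's genotype is obtainable from its parents' genotypes, so the pedigree is consistent.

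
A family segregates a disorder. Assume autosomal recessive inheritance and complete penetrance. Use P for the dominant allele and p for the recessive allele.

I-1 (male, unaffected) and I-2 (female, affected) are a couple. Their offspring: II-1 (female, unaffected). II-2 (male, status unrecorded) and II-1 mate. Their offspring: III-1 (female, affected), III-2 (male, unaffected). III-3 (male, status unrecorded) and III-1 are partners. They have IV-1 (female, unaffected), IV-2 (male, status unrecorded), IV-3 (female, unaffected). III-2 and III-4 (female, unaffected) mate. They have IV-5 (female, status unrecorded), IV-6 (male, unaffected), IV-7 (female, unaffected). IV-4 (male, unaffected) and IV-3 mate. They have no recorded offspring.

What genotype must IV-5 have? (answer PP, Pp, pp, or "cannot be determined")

IV-5's phenotype is unrecorded, and no parent or child forces a single allele at both positions; consistent genotype assignments exist with IV-5 as PP or Pp or pp.

cannot be determined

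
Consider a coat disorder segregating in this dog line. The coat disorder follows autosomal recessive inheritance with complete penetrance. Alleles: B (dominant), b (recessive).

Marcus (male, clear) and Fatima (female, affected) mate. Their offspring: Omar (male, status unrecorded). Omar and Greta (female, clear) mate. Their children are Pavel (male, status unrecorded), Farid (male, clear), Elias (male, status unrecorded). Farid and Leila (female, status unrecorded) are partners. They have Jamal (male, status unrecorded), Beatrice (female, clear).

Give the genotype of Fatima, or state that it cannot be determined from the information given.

Fatima is affected, so Fatima is bb.

bb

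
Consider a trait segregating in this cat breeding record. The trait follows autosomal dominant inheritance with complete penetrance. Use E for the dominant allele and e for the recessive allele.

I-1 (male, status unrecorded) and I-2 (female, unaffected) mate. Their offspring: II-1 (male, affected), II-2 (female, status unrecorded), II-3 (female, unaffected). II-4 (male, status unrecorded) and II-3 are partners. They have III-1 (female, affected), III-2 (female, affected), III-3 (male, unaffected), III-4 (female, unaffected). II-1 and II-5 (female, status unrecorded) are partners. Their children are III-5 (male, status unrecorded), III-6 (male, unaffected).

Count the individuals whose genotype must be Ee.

Obligate heterozygotes: I-1 passed E to II-1 (Ee, whose e came from I-2) and passed e to II-3 (ee), so I-1 is Ee; II-1 is affected so carries E and received e from I-2 (ee), so II-1 is Ee; II-4 passed E to III-1 (Ee, whose e came from II-3) and passed e to III-3 (ee), so II-4 is Ee; III-1 is affected so carries E and received e from II-3 (ee), so III-1 is Ee; III-2 is affected so carries E and received e from II-3 (ee), so III-2 is Ee.
Every other individual is either homozygous by phenotype or has at least one consistent homozygous assignment, so the count is 5.

5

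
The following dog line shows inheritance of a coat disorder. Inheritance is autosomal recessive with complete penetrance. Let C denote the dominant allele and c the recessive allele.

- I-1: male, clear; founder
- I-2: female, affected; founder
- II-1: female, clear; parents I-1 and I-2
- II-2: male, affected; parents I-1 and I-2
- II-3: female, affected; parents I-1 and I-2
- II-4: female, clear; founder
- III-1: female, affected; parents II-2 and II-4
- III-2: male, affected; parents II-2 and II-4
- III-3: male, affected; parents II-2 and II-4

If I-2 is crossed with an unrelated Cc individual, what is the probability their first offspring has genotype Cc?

1/2

I-2 is affected, so I-2 is cc.
The cross gives 1/2 Cc : 1/2 cc, so P(offspring has genotype Cc) = 1/2.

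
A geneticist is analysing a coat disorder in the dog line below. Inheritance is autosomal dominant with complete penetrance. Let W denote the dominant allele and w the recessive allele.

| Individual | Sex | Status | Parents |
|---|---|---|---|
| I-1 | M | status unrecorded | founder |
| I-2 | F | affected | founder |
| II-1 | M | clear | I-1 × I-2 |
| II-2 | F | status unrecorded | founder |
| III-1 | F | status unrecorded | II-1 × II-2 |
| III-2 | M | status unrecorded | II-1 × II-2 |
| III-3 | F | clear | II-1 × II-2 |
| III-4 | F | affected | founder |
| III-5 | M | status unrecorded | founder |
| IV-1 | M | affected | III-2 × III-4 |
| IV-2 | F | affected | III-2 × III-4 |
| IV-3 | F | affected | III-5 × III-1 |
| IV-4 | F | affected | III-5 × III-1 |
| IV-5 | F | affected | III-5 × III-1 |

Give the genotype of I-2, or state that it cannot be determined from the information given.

Ww

From phenotype alone, I-2 is WW or Ww.
I-2 is affected so carries W and passed w to II-1 (ww), so I-2 is Ww.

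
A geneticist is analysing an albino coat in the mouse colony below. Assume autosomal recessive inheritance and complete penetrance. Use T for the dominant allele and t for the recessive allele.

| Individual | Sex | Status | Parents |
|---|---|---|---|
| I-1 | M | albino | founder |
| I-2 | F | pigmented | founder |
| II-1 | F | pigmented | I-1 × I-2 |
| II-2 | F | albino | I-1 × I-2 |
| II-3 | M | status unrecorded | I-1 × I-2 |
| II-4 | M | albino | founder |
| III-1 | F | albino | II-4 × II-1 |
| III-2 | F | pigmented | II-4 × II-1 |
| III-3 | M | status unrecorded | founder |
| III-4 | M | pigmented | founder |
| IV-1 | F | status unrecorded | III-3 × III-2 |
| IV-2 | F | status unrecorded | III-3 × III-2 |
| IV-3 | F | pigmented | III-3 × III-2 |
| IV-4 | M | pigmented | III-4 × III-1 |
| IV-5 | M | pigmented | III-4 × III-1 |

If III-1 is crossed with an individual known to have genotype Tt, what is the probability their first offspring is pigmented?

III-1 is albino, so III-1 is tt.
The cross gives 1/2 Tt : 1/2 tt, so P(offspring is pigmented) = 1/2.

1/2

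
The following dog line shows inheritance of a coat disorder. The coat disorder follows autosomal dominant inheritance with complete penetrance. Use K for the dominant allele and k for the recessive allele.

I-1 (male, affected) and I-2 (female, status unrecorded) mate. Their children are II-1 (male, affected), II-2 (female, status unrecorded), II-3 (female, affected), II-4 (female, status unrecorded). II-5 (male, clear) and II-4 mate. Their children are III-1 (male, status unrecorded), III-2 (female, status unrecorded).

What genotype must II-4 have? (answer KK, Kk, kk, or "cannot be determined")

cannot be determined

II-4's phenotype is unrecorded, and no parent or child forces a single allele at both positions; consistent genotype assignments exist with II-4 as KK or Kk or kk.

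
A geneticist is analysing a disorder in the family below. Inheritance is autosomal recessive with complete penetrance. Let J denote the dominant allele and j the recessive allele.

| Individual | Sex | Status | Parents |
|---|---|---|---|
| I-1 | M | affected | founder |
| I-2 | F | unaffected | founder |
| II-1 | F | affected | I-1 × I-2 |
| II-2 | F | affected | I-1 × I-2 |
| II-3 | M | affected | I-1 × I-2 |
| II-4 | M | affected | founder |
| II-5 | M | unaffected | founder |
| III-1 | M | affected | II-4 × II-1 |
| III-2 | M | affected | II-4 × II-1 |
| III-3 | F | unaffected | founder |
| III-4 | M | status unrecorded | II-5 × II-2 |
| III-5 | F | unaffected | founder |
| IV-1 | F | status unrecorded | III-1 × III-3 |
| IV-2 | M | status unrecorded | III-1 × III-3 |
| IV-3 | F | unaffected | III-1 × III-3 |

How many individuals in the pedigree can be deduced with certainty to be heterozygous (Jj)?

Obligate heterozygotes: I-2 is unaffected so carries J and passed j to II-1 (jj), so I-2 is Jj; IV-3 is unaffected so carries J and received j from III-1 (jj), so IV-3 is Jj.
Every other individual is either homozygous by phenotype or has at least one consistent homozygous assignment, so the count is 2.

2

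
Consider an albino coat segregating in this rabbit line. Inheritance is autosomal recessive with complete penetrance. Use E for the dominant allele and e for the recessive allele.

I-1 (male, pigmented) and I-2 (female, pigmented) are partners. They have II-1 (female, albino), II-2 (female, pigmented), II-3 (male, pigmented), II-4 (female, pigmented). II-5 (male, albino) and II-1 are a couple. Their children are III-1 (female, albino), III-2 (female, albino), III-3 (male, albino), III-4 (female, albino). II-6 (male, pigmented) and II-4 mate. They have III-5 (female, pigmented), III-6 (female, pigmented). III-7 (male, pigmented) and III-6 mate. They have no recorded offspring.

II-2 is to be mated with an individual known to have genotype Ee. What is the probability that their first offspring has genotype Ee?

1/2

I-1 is pigmented so carries E and passed e to II-1 (ee), so I-1 is Ee.
I-2 is pigmented so carries E and passed e to II-1 (ee), so I-2 is Ee.
II-2 is a pigmented offspring of I-1 (Ee) × I-2 (Ee), whose cross gives 1/4 EE : 1/2 Ee : 1/4 ee; conditioning on being pigmented, II-2 is EE with probability 1/3, Ee with probability 2/3.
Summing over parental genotype combinations, P(offspring has genotype Ee) = 1/3·1/2 + 2/3·1/2 = 1/2.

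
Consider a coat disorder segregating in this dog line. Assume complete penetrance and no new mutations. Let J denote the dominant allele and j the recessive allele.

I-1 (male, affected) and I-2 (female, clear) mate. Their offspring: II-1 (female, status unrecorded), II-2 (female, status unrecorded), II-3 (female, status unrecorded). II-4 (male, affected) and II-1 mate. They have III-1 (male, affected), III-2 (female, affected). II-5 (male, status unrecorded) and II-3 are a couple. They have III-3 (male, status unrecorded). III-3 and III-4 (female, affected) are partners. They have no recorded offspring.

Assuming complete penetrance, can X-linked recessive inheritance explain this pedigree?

Yes

A consistent assignment under X-linked recessive exists: I-1 X^j Y, I-2 X^J X^J, II-1 X^J X^j, II-2 X^J X^j, II-3 X^J X^j, II-4 X^j Y, II-5 X^J Y, III-1 X^j Y, III-2 X^j X^j, III-3 X^J Y, III-4 X^j X^j.
In this assignment every recorded phenotype matches its genotype and every non-founder's genotype is obtainable from its parents' genotypes, so the pedigree is consistent.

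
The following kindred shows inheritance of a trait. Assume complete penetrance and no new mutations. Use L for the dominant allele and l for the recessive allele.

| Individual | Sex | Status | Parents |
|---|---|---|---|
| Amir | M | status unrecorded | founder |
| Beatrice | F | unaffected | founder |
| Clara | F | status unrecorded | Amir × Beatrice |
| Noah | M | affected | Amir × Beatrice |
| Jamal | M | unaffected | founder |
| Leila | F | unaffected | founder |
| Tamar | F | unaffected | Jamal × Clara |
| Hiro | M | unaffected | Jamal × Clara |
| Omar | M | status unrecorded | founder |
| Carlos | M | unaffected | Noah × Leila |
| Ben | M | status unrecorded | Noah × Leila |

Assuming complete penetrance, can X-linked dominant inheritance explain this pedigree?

Under X-linked dominant, Noah (affected, male) cannot arise from Amir (unrecorded) × Beatrice (unaffected).

No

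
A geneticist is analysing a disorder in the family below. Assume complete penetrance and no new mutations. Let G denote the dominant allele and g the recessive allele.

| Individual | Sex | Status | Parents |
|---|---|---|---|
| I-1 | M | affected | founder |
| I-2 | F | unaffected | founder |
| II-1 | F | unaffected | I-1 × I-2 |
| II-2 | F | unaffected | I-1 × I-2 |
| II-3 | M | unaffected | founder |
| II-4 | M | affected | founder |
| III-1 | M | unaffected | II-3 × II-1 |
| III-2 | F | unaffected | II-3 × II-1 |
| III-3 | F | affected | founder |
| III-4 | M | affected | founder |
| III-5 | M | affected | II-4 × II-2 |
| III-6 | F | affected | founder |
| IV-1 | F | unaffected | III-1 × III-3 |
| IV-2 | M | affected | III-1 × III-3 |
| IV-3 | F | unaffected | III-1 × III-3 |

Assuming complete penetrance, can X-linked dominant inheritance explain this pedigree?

No

Under X-linked dominant, II-1 (unaffected, female) cannot arise from I-1 (affected) × I-2 (unaffected).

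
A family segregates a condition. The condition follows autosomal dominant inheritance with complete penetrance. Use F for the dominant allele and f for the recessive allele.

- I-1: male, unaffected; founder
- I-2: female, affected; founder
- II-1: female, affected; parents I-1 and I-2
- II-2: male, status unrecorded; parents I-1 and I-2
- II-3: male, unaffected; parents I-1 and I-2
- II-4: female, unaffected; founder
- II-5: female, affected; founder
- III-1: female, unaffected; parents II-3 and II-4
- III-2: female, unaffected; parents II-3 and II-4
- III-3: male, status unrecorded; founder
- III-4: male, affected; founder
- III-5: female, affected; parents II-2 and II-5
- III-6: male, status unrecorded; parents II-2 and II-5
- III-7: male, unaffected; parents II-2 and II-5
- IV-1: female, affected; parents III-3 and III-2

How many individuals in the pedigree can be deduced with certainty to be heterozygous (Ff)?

4

Obligate heterozygotes: I-2 is affected so carries F and passed f to II-3 (ff), so I-2 is Ff; II-1 is affected so carries F and received f from I-1 (ff), so II-1 is Ff; II-5 is affected so carries F and passed f to III-7 (ff), so II-5 is Ff; IV-1 is affected so carries F and received f from III-2 (ff), so IV-1 is Ff.
Every other individual is either homozygous by phenotype or has at least one consistent homozygous assignment, so the count is 4.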